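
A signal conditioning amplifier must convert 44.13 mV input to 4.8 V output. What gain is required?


Gain = Vout / Vin (converting to same units).
G = 4.8 V / 44.13 mV
G = 4800.0 mV / 44.13 mV
G = 108.77

108.77


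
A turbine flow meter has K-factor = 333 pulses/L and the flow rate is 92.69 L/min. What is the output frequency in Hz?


Frequency = K * Q / 60 (converting L/min to L/s).
f = 333 * 92.69 / 60
f = 30865.77 / 60
f = 514.43 Hz

514.43 Hz


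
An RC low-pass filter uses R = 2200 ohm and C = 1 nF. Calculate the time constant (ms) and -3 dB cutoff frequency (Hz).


Time constant: tau = R * C.
tau = 2200 * 1.00e-09 = 2.2e-06 s
tau = 0.0022 ms
Cutoff frequency: fc = 1 / (2*pi*R*C).
fc = 1 / (2*pi*2.2e-06) = 72343.16 Hz

tau = 0.0022 ms, fc = 72343.16 Hz


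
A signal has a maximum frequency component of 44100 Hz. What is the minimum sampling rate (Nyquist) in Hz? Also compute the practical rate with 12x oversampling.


By Nyquist theorem, fs_min = 2 * fmax.
fs_min = 2 * 44100 = 88200 Hz
Practical rate = 12 * fs_min = 12 * 88200 = 1058400 Hz

fs_min = 88200 Hz, fs_practical = 1058400 Hz


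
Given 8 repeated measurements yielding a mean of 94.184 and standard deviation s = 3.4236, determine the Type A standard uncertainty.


The standard uncertainty for Type A evaluation is u = s / sqrt(n).
u = 3.4236 / sqrt(8)
u = 3.4236 / 2.8284
u = 1.2104

1.2104


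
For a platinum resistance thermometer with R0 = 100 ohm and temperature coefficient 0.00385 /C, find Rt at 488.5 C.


The RTD equation: Rt = R0 * (1 + alpha * T).
Rt = 100 * (1 + 0.00385 * 488.5)
Rt = 100 * (1 + 1.880725)
Rt = 100 * 2.880725
Rt = 288.072 ohm

288.072 ohm


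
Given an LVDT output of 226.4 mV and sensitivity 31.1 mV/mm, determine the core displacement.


Displacement = Vout / sensitivity.
d = 226.4 / 31.1
d = 7.28 mm

7.28 mm


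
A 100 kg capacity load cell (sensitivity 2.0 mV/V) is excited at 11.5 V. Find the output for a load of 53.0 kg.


Vout = rated_output * Vex * (load / capacity).
Vout = 2.0 * 11.5 * (53.0 / 100)
Vout = 2.0 * 11.5 * 0.53
Vout = 12.19 mV

12.19 mV


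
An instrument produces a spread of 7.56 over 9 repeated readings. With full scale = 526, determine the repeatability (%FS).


Repeatability = (spread / full scale) * 100%.
R = (7.56 / 526) * 100
R = 1.437 %FS

1.437 %FS


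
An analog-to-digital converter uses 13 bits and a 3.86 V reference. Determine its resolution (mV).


The resolution (LSB) of an ADC is Vref / 2^n.
LSB = 3.86 / 2^13
LSB = 3.86 / 8192
LSB = 0.00047119 V = 0.47119141 mV

0.47119141 mV


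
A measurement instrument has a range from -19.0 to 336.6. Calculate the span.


Span = upper range - lower range.
Span = 336.6 - (-19.0)
Span = 355.6

355.6


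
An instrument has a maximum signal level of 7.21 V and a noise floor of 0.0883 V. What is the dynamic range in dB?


Dynamic range = 20 * log10(Vmax / Vnoise).
DR = 20 * log10(7.21 / 0.0883)
DR = 20 * log10(81.65)
DR = 38.24 dB

38.24 dB


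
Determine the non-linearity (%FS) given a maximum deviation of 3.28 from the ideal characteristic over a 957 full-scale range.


Linearity error = (max deviation / full scale) * 100%.
Linearity = (3.28 / 957) * 100
Linearity = 0.343 %FS

0.343 %FS


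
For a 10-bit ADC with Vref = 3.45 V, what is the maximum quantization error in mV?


The maximum quantization error is +/- LSB/2.
LSB = Vref / 2^n = 3.45 / 1024 = 0.00336914 V
Max error = LSB / 2 = 0.00336914 / 2 = 0.00168457 V
Max error = 1.6846 mV

1.6846 mV


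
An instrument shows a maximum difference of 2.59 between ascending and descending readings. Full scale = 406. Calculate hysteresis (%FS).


Hysteresis = (max difference / full scale) * 100%.
H = (2.59 / 406) * 100
H = 0.638 %FS

0.638 %FS


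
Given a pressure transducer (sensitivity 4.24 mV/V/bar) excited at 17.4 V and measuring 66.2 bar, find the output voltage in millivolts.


Output = sensitivity * Vex * P.
Vout = 4.24 * 17.4 * 66.2
Vout = 73.776 * 66.2
Vout = 4883.97 mV

4883.97 mV


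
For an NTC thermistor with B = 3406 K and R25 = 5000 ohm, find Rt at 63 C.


NTC thermistor equation: Rt = R25 * exp(B * (1/T - 1/T25)).
T in Kelvin: 336.15 K, T25 = 298.15 K
1/T - 1/T25 = 1/336.15 - 1/298.15 = -0.00037915
B * (1/T - 1/T25) = 3406 * -0.00037915 = -1.2914
Rt = 5000 * exp(-1.2914) = 1374.4 ohm

1374.4 ohm


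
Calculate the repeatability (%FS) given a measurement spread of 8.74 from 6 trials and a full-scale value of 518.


Repeatability = (spread / full scale) * 100%.
R = (8.74 / 518) * 100
R = 1.687 %FS

1.687 %FS


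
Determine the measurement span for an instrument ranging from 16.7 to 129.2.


Span = upper range - lower range.
Span = 129.2 - (16.7)
Span = 112.5

112.5


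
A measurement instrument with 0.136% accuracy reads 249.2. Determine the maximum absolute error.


Absolute error = (accuracy% / 100) * reading.
Error = (0.136 / 100) * 249.2
Error = 0.00136 * 249.2
Error = 0.3389

0.3389


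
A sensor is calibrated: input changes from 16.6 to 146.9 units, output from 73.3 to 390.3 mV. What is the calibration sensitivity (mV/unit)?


Sensitivity = (y2 - y1) / (x2 - x1).
S = (390.3 - 73.3) / (146.9 - 16.6)
S = 317.0 / 130.3
S = 2.4328 mV/unit

2.4328 mV/unit


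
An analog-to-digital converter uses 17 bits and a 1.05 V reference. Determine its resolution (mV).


The resolution (LSB) of an ADC is Vref / 2^n.
LSB = 1.05 / 2^17
LSB = 1.05 / 131072
LSB = 8.01e-06 V = 0.00801086 mV

0.00801086 mV


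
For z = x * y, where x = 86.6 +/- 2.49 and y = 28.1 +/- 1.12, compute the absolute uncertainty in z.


For a product z = x*y, the relative uncertainty is:
uz/z = sqrt((ux/x)^2 + (uy/y)^2)
Relative uncertainties: ux/x = 2.49/86.6 = 0.028753
uy/y = 1.12/28.1 = 0.039858
z = 86.6 * 28.1 = 2433.5
uz = 2433.5 * sqrt(0.028753^2 + 0.039858^2) = 119.596

119.596


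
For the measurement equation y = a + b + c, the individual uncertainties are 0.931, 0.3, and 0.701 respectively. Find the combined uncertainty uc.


For a sum of independent quantities, uc = sqrt(u1^2 + u2^2 + u3^2).
uc = sqrt(0.931^2 + 0.3^2 + 0.701^2)
uc = sqrt(0.866761 + 0.09 + 0.491401)
uc = 1.2034

1.2034


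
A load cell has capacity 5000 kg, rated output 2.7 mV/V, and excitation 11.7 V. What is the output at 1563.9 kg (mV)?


Vout = rated_output * Vex * (load / capacity).
Vout = 2.7 * 11.7 * (1563.9 / 5000)
Vout = 2.7 * 11.7 * 0.31278
Vout = 9.881 mV

9.881 mV


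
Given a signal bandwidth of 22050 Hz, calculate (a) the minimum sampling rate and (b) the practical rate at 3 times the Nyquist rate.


By Nyquist theorem, fs_min = 2 * fmax.
fs_min = 2 * 22050 = 44100 Hz
Practical rate = 3 * fs_min = 3 * 44100 = 132300 Hz

fs_min = 44100 Hz, fs_practical = 132300 Hz


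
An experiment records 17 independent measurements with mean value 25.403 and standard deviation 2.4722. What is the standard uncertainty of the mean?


The standard uncertainty for Type A evaluation is u = s / sqrt(n).
u = 2.4722 / sqrt(17)
u = 2.4722 / 4.1231
u = 0.5996

0.5996


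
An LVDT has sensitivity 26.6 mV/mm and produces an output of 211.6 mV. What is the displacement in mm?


Displacement = Vout / sensitivity.
d = 211.6 / 26.6
d = 7.955 mm

7.955 mm


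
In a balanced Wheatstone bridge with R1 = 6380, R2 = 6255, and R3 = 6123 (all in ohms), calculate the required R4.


At balance: R1*R4 = R2*R3, so R4 = R2*R3/R1.
R4 = 6255 * 6123 / 6380
R4 = 38299365 / 6380
R4 = 6003.04 ohm

6003.04 ohm


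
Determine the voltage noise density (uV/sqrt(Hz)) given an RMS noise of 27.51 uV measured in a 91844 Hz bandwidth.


Noise spectral density = Vrms / sqrt(BW).
NSD = 27.51 / sqrt(91844)
NSD = 27.51 / 303.0578
NSD = 0.0908 uV/sqrt(Hz)

0.0908 uV/sqrt(Hz)


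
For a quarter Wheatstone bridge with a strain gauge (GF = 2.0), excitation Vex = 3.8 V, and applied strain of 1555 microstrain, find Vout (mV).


Quarter bridge output: Vout = (GF * epsilon * Vex) / 4.
Vout = (2.0 * 1555e-6 * 3.8) / 4
Vout = 0.011818 / 4 V
Vout = 0.0029545 V = 2.9545 mV

2.9545 mV


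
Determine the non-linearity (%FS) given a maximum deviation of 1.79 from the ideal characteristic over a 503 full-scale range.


Linearity error = (max deviation / full scale) * 100%.
Linearity = (1.79 / 503) * 100
Linearity = 0.356 %FS

0.356 %FS


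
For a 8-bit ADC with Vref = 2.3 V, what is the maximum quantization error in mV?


The maximum quantization error is +/- LSB/2.
LSB = Vref / 2^n = 2.3 / 256 = 0.00898437 V
Max error = LSB / 2 = 0.00898437 / 2 = 0.00449219 V
Max error = 4.4922 mV

4.4922 mV


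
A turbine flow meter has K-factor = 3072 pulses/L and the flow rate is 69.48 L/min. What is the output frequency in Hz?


Frequency = K * Q / 60 (converting L/min to L/s).
f = 3072 * 69.48 / 60
f = 213442.56 / 60
f = 3557.38 Hz

3557.38 Hz


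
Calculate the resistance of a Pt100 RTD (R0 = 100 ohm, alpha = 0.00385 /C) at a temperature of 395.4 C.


The RTD equation: Rt = R0 * (1 + alpha * T).
Rt = 100 * (1 + 0.00385 * 395.4)
Rt = 100 * (1 + 1.52229)
Rt = 100 * 2.52229
Rt = 252.229 ohm

252.229 ohm


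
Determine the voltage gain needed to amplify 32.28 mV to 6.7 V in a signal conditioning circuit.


Gain = Vout / Vin (converting to same units).
G = 6.7 V / 32.28 mV
G = 6700.0 mV / 32.28 mV
G = 207.56

207.56


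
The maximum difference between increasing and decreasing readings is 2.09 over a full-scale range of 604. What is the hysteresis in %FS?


Hysteresis = (max difference / full scale) * 100%.
H = (2.09 / 604) * 100
H = 0.346 %FS

0.346 %FS


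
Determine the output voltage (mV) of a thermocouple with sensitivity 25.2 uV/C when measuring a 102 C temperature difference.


The thermocouple output V = sensitivity * dT.
V = 25.2 uV/C * 102 C
V = 2570.4 uV
V = 2.57 mV

2.57 mV


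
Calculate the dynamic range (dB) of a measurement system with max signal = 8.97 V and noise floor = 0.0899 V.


Dynamic range = 20 * log10(Vmax / Vnoise).
DR = 20 * log10(8.97 / 0.0899)
DR = 20 * log10(99.78)
DR = 39.98 dB

39.98 dB


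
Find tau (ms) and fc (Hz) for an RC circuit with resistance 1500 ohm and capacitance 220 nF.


Time constant: tau = R * C.
tau = 1500 * 2.20e-07 = 0.00033 s
tau = 0.33 ms
Cutoff frequency: fc = 1 / (2*pi*R*C).
fc = 1 / (2*pi*0.00033) = 482.29 Hz

tau = 0.33 ms, fc = 482.29 Hz


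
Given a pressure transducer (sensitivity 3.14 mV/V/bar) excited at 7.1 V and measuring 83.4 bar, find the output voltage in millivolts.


Output = sensitivity * Vex * P.
Vout = 3.14 * 7.1 * 83.4
Vout = 22.294 * 83.4
Vout = 1859.32 mV

1859.32 mV


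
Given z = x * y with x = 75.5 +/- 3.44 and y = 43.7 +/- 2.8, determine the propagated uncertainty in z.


For a product z = x*y, the relative uncertainty is:
uz/z = sqrt((ux/x)^2 + (uy/y)^2)
Relative uncertainties: ux/x = 3.44/75.5 = 0.045563
uy/y = 2.8/43.7 = 0.064073
z = 75.5 * 43.7 = 3299.4
uz = 3299.4 * sqrt(0.045563^2 + 0.064073^2) = 259.4

259.4


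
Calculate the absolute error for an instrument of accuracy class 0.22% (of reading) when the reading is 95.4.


Absolute error = (accuracy% / 100) * reading.
Error = (0.22 / 100) * 95.4
Error = 0.0022 * 95.4
Error = 0.2099

0.2099


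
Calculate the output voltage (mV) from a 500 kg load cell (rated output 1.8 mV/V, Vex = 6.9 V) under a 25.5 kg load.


Vout = rated_output * Vex * (load / capacity).
Vout = 1.8 * 6.9 * (25.5 / 500)
Vout = 1.8 * 6.9 * 0.051
Vout = 0.633 mV

0.633 mV


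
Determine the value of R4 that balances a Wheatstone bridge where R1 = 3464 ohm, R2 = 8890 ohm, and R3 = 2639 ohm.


At balance: R1*R4 = R2*R3, so R4 = R2*R3/R1.
R4 = 8890 * 2639 / 3464
R4 = 23460710 / 3464
R4 = 6772.72 ohm

6772.72 ohm


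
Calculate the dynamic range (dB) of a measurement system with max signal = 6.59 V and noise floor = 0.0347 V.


Dynamic range = 20 * log10(Vmax / Vnoise).
DR = 20 * log10(6.59 / 0.0347)
DR = 20 * log10(189.91)
DR = 45.57 dB

45.57 dB


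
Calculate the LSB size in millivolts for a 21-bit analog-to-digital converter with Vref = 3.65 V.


The resolution (LSB) of an ADC is Vref / 2^n.
LSB = 3.65 / 2^21
LSB = 3.65 / 2097152
LSB = 1.74e-06 V = 0.00174046 mV

0.00174046 mV


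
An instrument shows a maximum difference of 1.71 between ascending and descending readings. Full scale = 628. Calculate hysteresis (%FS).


Hysteresis = (max difference / full scale) * 100%.
H = (1.71 / 628) * 100
H = 0.272 %FS

0.272 %FS


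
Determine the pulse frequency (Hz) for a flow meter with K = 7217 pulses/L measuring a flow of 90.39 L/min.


Frequency = K * Q / 60 (converting L/min to L/s).
f = 7217 * 90.39 / 60
f = 652344.63 / 60
f = 10872.41 Hz

10872.41 Hz


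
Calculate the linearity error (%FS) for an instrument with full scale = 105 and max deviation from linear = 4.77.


Linearity error = (max deviation / full scale) * 100%.
Linearity = (4.77 / 105) * 100
Linearity = 4.543 %FS

4.543 %FS


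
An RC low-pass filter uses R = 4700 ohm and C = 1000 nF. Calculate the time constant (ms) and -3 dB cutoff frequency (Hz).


Time constant: tau = R * C.
tau = 4700 * 1.00e-06 = 0.0047 s
tau = 4.7 ms
Cutoff frequency: fc = 1 / (2*pi*R*C).
fc = 1 / (2*pi*0.0047) = 33.86 Hz

tau = 4.7 ms, fc = 33.86 Hz


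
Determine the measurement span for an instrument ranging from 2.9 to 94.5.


Span = upper range - lower range.
Span = 94.5 - (2.9)
Span = 91.6

91.6


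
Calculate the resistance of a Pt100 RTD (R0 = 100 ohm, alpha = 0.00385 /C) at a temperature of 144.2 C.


The RTD equation: Rt = R0 * (1 + alpha * T).
Rt = 100 * (1 + 0.00385 * 144.2)
Rt = 100 * (1 + 0.55517)
Rt = 100 * 1.55517
Rt = 155.517 ohm

155.517 ohm


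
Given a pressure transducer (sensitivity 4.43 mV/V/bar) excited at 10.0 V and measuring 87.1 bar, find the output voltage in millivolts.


Output = sensitivity * Vex * P.
Vout = 4.43 * 10.0 * 87.1
Vout = 44.3 * 87.1
Vout = 3858.53 mV

3858.53 mV


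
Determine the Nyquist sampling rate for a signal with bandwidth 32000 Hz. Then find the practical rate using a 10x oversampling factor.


By Nyquist theorem, fs_min = 2 * fmax.
fs_min = 2 * 32000 = 64000 Hz
Practical rate = 10 * fs_min = 10 * 64000 = 640000 Hz

fs_min = 64000 Hz, fs_practical = 640000 Hz


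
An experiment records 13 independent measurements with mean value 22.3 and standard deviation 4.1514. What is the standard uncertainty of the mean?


The standard uncertainty for Type A evaluation is u = s / sqrt(n).
u = 4.1514 / sqrt(13)
u = 4.1514 / 3.6056
u = 1.1514

1.1514


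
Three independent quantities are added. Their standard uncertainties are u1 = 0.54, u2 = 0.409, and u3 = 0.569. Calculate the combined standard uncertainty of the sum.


For a sum of independent quantities, uc = sqrt(u1^2 + u2^2 + u3^2).
uc = sqrt(0.54^2 + 0.409^2 + 0.569^2)
uc = sqrt(0.2916 + 0.167281 + 0.323761)
uc = 0.8847

0.8847


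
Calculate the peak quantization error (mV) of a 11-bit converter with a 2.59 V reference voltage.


The maximum quantization error is +/- LSB/2.
LSB = Vref / 2^n = 2.59 / 2048 = 0.00126465 V
Max error = LSB / 2 = 0.00126465 / 2 = 0.00063232 V
Max error = 0.6323 mV

0.6323 mV


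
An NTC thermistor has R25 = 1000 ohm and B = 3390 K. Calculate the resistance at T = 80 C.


NTC thermistor equation: Rt = R25 * exp(B * (1/T - 1/T25)).
T in Kelvin: 353.15 K, T25 = 298.15 K
1/T - 1/T25 = 1/353.15 - 1/298.15 = -0.00052236
B * (1/T - 1/T25) = 3390 * -0.00052236 = -1.7708
Rt = 1000 * exp(-1.7708) = 170.2 ohm

170.2 ohm


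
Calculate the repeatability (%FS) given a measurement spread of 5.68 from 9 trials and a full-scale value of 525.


Repeatability = (spread / full scale) * 100%.
R = (5.68 / 525) * 100
R = 1.082 %FS

1.082 %FS


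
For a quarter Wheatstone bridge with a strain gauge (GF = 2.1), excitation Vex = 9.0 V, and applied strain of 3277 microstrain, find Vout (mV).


Quarter bridge output: Vout = (GF * epsilon * Vex) / 4.
Vout = (2.1 * 3277e-6 * 9.0) / 4
Vout = 0.0619353 / 4 V
Vout = 0.01548382 V = 15.4838 mV

15.4838 mV


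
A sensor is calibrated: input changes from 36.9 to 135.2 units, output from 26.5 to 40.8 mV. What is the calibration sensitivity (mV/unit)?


Sensitivity = (y2 - y1) / (x2 - x1).
S = (40.8 - 26.5) / (135.2 - 36.9)
S = 14.3 / 98.3
S = 0.1455 mV/unit

0.1455 mV/unit


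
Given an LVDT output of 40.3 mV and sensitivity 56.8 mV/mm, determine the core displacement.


Displacement = Vout / sensitivity.
d = 40.3 / 56.8
d = 0.71 mm

0.71 mm


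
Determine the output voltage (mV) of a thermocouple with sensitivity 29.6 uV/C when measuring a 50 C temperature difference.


The thermocouple output V = sensitivity * dT.
V = 29.6 uV/C * 50 C
V = 1480.0 uV
V = 1.48 mV

1.48 mV


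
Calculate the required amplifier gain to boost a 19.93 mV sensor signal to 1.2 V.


Gain = Vout / Vin (converting to same units).
G = 1.2 V / 19.93 mV
G = 1200.0 mV / 19.93 mV
G = 60.21

60.21


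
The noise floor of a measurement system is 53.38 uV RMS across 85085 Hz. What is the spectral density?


Noise spectral density = Vrms / sqrt(BW).
NSD = 53.38 / sqrt(85085)
NSD = 53.38 / 291.6933
NSD = 0.183 uV/sqrt(Hz)

0.183 uV/sqrt(Hz)


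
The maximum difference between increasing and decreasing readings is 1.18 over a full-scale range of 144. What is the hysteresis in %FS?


Hysteresis = (max difference / full scale) * 100%.
H = (1.18 / 144) * 100
H = 0.819 %FS

0.819 %FS


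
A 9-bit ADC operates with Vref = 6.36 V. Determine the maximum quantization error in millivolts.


The maximum quantization error is +/- LSB/2.
LSB = Vref / 2^n = 6.36 / 512 = 0.01242188 V
Max error = LSB / 2 = 0.01242188 / 2 = 0.00621094 V
Max error = 6.2109 mV

6.2109 mV


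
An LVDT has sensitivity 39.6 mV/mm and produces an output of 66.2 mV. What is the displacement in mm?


Displacement = Vout / sensitivity.
d = 66.2 / 39.6
d = 1.672 mm

1.672 mm


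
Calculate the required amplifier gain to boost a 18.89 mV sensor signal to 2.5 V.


Gain = Vout / Vin (converting to same units).
G = 2.5 V / 18.89 mV
G = 2500.0 mV / 18.89 mV
G = 132.35

132.35


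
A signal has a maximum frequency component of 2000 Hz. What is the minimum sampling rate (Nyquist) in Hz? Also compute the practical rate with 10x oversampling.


By Nyquist theorem, fs_min = 2 * fmax.
fs_min = 2 * 2000 = 4000 Hz
Practical rate = 10 * fs_min = 10 * 4000 = 40000 Hz

fs_min = 4000 Hz, fs_practical = 40000 Hz


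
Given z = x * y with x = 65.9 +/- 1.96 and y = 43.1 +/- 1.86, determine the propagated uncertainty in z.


For a product z = x*y, the relative uncertainty is:
uz/z = sqrt((ux/x)^2 + (uy/y)^2)
Relative uncertainties: ux/x = 1.96/65.9 = 0.029742
uy/y = 1.86/43.1 = 0.043155
z = 65.9 * 43.1 = 2840.3
uz = 2840.3 * sqrt(0.029742^2 + 0.043155^2) = 148.864

148.864


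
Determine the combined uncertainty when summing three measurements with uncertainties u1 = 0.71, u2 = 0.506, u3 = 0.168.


For a sum of independent quantities, uc = sqrt(u1^2 + u2^2 + u3^2).
uc = sqrt(0.71^2 + 0.506^2 + 0.168^2)
uc = sqrt(0.5041 + 0.256036 + 0.028224)
uc = 0.8879

0.8879


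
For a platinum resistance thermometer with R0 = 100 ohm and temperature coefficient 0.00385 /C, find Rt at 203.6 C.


The RTD equation: Rt = R0 * (1 + alpha * T).
Rt = 100 * (1 + 0.00385 * 203.6)
Rt = 100 * (1 + 0.78386)
Rt = 100 * 1.78386
Rt = 178.386 ohm

178.386 ohm


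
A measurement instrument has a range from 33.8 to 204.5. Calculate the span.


Span = upper range - lower range.
Span = 204.5 - (33.8)
Span = 170.7

170.7


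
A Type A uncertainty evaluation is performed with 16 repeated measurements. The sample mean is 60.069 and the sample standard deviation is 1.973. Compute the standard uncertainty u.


The standard uncertainty for Type A evaluation is u = s / sqrt(n).
u = 1.973 / sqrt(16)
u = 1.973 / 4.0
u = 0.4933

0.4933


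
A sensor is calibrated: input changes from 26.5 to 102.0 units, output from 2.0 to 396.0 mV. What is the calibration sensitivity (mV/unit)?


Sensitivity = (y2 - y1) / (x2 - x1).
S = (396.0 - 2.0) / (102.0 - 26.5)
S = 394.0 / 75.5
S = 5.2185 mV/unit

5.2185 mV/unit


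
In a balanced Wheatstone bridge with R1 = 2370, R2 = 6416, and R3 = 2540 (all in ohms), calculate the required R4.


At balance: R1*R4 = R2*R3, so R4 = R2*R3/R1.
R4 = 6416 * 2540 / 2370
R4 = 16296640 / 2370
R4 = 6876.22 ohm

6876.22 ohm


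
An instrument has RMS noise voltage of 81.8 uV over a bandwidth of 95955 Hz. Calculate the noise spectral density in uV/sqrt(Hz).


Noise spectral density = Vrms / sqrt(BW).
NSD = 81.8 / sqrt(95955)
NSD = 81.8 / 309.766
NSD = 0.2641 uV/sqrt(Hz)

0.2641 uV/sqrt(Hz)


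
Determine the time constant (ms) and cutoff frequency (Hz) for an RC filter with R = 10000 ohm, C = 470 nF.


Time constant: tau = R * C.
tau = 10000 * 4.70e-07 = 0.0047 s
tau = 4.7 ms
Cutoff frequency: fc = 1 / (2*pi*R*C).
fc = 1 / (2*pi*0.0047) = 33.86 Hz

tau = 4.7 ms, fc = 33.86 Hz


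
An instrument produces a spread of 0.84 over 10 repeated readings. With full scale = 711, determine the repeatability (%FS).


Repeatability = (spread / full scale) * 100%.
R = (0.84 / 711) * 100
R = 0.118 %FS

0.118 %FS


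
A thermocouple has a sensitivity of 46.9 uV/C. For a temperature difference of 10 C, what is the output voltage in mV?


The thermocouple output V = sensitivity * dT.
V = 46.9 uV/C * 10 C
V = 469.0 uV
V = 0.469 mV

0.469 mV


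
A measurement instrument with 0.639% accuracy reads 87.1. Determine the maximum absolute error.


Absolute error = (accuracy% / 100) * reading.
Error = (0.639 / 100) * 87.1
Error = 0.00639 * 87.1
Error = 0.5566

0.5566


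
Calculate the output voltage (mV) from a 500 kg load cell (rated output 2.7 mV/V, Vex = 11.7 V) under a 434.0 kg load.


Vout = rated_output * Vex * (load / capacity).
Vout = 2.7 * 11.7 * (434.0 / 500)
Vout = 2.7 * 11.7 * 0.868
Vout = 27.42 mV

27.42 mV


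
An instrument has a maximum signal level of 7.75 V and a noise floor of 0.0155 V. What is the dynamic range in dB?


Dynamic range = 20 * log10(Vmax / Vnoise).
DR = 20 * log10(7.75 / 0.0155)
DR = 20 * log10(500.0)
DR = 53.98 dB

53.98 dB


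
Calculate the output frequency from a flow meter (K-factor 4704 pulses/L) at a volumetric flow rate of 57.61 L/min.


Frequency = K * Q / 60 (converting L/min to L/s).
f = 4704 * 57.61 / 60
f = 270997.44 / 60
f = 4516.62 Hz

4516.62 Hz


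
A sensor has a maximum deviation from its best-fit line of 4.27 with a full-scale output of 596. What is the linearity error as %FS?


Linearity error = (max deviation / full scale) * 100%.
Linearity = (4.27 / 596) * 100
Linearity = 0.716 %FS

0.716 %FS


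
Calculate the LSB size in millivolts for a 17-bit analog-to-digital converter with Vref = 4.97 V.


The resolution (LSB) of an ADC is Vref / 2^n.
LSB = 4.97 / 2^17
LSB = 4.97 / 131072
LSB = 3.792e-05 V = 0.03791809 mV

0.03791809 mV


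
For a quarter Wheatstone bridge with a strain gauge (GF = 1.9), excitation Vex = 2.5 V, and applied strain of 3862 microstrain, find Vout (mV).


Quarter bridge output: Vout = (GF * epsilon * Vex) / 4.
Vout = (1.9 * 3862e-6 * 2.5) / 4
Vout = 0.0183445 / 4 V
Vout = 0.00458612 V = 4.5861 mV

4.5861 mV


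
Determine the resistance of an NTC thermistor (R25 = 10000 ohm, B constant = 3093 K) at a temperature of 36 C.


NTC thermistor equation: Rt = R25 * exp(B * (1/T - 1/T25)).
T in Kelvin: 309.15 K, T25 = 298.15 K
1/T - 1/T25 = 1/309.15 - 1/298.15 = -0.00011934
B * (1/T - 1/T25) = 3093 * -0.00011934 = -0.3691
Rt = 10000 * exp(-0.3691) = 6913.4 ohm

6913.4 ohm


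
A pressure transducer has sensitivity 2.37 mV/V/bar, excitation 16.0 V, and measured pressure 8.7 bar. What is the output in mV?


Output = sensitivity * Vex * P.
Vout = 2.37 * 16.0 * 8.7
Vout = 37.92 * 8.7
Vout = 329.9 mV

329.9 mV


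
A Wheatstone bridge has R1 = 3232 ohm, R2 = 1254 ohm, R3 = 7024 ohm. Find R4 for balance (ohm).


At balance: R1*R4 = R2*R3, so R4 = R2*R3/R1.
R4 = 1254 * 7024 / 3232
R4 = 8808096 / 3232
R4 = 2725.28 ohm

2725.28 ohm


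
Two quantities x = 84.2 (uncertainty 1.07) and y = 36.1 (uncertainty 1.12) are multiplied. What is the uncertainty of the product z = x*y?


For a product z = x*y, the relative uncertainty is:
uz/z = sqrt((ux/x)^2 + (uy/y)^2)
Relative uncertainties: ux/x = 1.07/84.2 = 0.012708
uy/y = 1.12/36.1 = 0.031025
z = 84.2 * 36.1 = 3039.6
uz = 3039.6 * sqrt(0.012708^2 + 0.031025^2) = 101.908

101.908


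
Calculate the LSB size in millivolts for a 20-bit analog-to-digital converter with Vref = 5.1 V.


The resolution (LSB) of an ADC is Vref / 2^n.
LSB = 5.1 / 2^20
LSB = 5.1 / 1048576
LSB = 4.86e-06 V = 0.00486374 mV

0.00486374 mV


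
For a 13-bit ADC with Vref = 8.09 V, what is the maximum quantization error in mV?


The maximum quantization error is +/- LSB/2.
LSB = Vref / 2^n = 8.09 / 8192 = 0.00098755 V
Max error = LSB / 2 = 0.00098755 / 2 = 0.00049377 V
Max error = 0.4938 mV

0.4938 mV


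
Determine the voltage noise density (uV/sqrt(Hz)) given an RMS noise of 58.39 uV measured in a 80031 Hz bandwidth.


Noise spectral density = Vrms / sqrt(BW).
NSD = 58.39 / sqrt(80031)
NSD = 58.39 / 282.8975
NSD = 0.2064 uV/sqrt(Hz)

0.2064 uV/sqrt(Hz)


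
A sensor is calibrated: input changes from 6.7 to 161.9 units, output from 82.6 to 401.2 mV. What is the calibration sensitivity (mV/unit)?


Sensitivity = (y2 - y1) / (x2 - x1).
S = (401.2 - 82.6) / (161.9 - 6.7)
S = 318.6 / 155.2
S = 2.0528 mV/unit

2.0528 mV/unit


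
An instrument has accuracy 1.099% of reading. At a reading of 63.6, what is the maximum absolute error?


Absolute error = (accuracy% / 100) * reading.
Error = (1.099 / 100) * 63.6
Error = 0.01099 * 63.6
Error = 0.699

0.699


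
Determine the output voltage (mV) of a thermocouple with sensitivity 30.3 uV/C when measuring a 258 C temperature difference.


The thermocouple output V = sensitivity * dT.
V = 30.3 uV/C * 258 C
V = 7817.4 uV
V = 7.817 mV

7.817 mV


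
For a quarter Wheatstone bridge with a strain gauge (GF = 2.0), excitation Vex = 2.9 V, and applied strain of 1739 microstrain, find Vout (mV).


Quarter bridge output: Vout = (GF * epsilon * Vex) / 4.
Vout = (2.0 * 1739e-6 * 2.9) / 4
Vout = 0.0100862 / 4 V
Vout = 0.00252155 V = 2.5215 mV

2.5215 mV


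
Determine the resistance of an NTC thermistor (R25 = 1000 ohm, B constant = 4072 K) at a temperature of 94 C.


NTC thermistor equation: Rt = R25 * exp(B * (1/T - 1/T25)).
T in Kelvin: 367.15 K, T25 = 298.15 K
1/T - 1/T25 = 1/367.15 - 1/298.15 = -0.00063033
B * (1/T - 1/T25) = 4072 * -0.00063033 = -2.5667
Rt = 1000 * exp(-2.5667) = 76.8 ohm

76.8 ohm


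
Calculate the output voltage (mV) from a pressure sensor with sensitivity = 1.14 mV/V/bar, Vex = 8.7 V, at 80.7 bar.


Output = sensitivity * Vex * P.
Vout = 1.14 * 8.7 * 80.7
Vout = 9.918 * 80.7
Vout = 800.38 mV

800.38 mV


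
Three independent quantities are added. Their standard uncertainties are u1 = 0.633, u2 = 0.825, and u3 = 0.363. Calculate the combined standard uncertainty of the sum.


For a sum of independent quantities, uc = sqrt(u1^2 + u2^2 + u3^2).
uc = sqrt(0.633^2 + 0.825^2 + 0.363^2)
uc = sqrt(0.400689 + 0.680625 + 0.131769)
uc = 1.1014

1.1014


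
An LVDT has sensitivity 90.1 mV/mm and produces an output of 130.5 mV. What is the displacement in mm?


Displacement = Vout / sensitivity.
d = 130.5 / 90.1
d = 1.448 mm

1.448 mm


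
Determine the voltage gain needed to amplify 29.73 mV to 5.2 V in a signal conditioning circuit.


Gain = Vout / Vin (converting to same units).
G = 5.2 V / 29.73 mV
G = 5200.0 mV / 29.73 mV
G = 174.91

174.91


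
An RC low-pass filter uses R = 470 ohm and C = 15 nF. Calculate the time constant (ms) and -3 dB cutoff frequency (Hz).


Time constant: tau = R * C.
tau = 470 * 1.50e-08 = 7.05e-06 s
tau = 0.0071 ms
Cutoff frequency: fc = 1 / (2*pi*R*C).
fc = 1 / (2*pi*7.05e-06) = 22575.17 Hz

tau = 0.0071 ms, fc = 22575.17 Hz


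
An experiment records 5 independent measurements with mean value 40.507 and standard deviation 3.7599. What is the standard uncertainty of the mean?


The standard uncertainty for Type A evaluation is u = s / sqrt(n).
u = 3.7599 / sqrt(5)
u = 3.7599 / 2.2361
u = 1.6815

1.6815


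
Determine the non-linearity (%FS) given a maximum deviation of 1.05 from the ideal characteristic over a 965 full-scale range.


Linearity error = (max deviation / full scale) * 100%.
Linearity = (1.05 / 965) * 100
Linearity = 0.109 %FS

0.109 %FS


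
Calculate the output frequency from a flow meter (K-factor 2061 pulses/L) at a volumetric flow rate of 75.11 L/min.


Frequency = K * Q / 60 (converting L/min to L/s).
f = 2061 * 75.11 / 60
f = 154801.71 / 60
f = 2580.03 Hz

2580.03 Hz


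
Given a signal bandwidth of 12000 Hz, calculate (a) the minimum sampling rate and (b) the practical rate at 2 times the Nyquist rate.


By Nyquist theorem, fs_min = 2 * fmax.
fs_min = 2 * 12000 = 24000 Hz
Practical rate = 2 * fs_min = 2 * 24000 = 48000 Hz

fs_min = 24000 Hz, fs_practical = 48000 Hz


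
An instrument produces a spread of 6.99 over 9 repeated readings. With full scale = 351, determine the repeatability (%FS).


Repeatability = (spread / full scale) * 100%.
R = (6.99 / 351) * 100
R = 1.991 %FS

1.991 %FS


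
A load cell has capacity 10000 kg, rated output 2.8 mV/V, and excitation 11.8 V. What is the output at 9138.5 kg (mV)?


Vout = rated_output * Vex * (load / capacity).
Vout = 2.8 * 11.8 * (9138.5 / 10000)
Vout = 2.8 * 11.8 * 0.91385
Vout = 30.194 mV

30.194 mV


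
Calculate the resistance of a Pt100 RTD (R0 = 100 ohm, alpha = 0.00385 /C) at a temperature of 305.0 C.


The RTD equation: Rt = R0 * (1 + alpha * T).
Rt = 100 * (1 + 0.00385 * 305.0)
Rt = 100 * (1 + 1.17425)
Rt = 100 * 2.17425
Rt = 217.425 ohm

217.425 ohm


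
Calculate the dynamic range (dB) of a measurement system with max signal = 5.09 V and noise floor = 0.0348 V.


Dynamic range = 20 * log10(Vmax / Vnoise).
DR = 20 * log10(5.09 / 0.0348)
DR = 20 * log10(146.26)
DR = 43.3 dB

43.3 dB


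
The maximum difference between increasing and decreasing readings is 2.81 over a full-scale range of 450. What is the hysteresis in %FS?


Hysteresis = (max difference / full scale) * 100%.
H = (2.81 / 450) * 100
H = 0.624 %FS

0.624 %FS


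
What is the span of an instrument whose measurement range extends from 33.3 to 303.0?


Span = upper range - lower range.
Span = 303.0 - (33.3)
Span = 269.7

269.7


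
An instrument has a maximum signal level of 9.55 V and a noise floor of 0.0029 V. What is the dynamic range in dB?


Dynamic range = 20 * log10(Vmax / Vnoise).
DR = 20 * log10(9.55 / 0.0029)
DR = 20 * log10(3293.1)
DR = 70.35 dB

70.35 dB


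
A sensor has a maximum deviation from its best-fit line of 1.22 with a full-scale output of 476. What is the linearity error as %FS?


Linearity error = (max deviation / full scale) * 100%.
Linearity = (1.22 / 476) * 100
Linearity = 0.256 %FS

0.256 %FS


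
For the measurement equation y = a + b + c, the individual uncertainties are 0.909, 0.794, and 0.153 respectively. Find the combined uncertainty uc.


For a sum of independent quantities, uc = sqrt(u1^2 + u2^2 + u3^2).
uc = sqrt(0.909^2 + 0.794^2 + 0.153^2)
uc = sqrt(0.826281 + 0.630436 + 0.023409)
uc = 1.2166

1.2166


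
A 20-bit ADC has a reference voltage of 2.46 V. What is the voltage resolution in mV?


The resolution (LSB) of an ADC is Vref / 2^n.
LSB = 2.46 / 2^20
LSB = 2.46 / 1048576
LSB = 2.35e-06 V = 0.00234604 mV

0.00234604 mV


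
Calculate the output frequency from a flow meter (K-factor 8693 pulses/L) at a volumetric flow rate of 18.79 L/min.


Frequency = K * Q / 60 (converting L/min to L/s).
f = 8693 * 18.79 / 60
f = 163341.47 / 60
f = 2722.36 Hz

2722.36 Hz


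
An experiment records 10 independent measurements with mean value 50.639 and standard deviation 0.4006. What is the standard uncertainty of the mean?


The standard uncertainty for Type A evaluation is u = s / sqrt(n).
u = 0.4006 / sqrt(10)
u = 0.4006 / 3.1623
u = 0.1267

0.1267


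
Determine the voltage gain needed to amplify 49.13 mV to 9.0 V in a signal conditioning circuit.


Gain = Vout / Vin (converting to same units).
G = 9.0 V / 49.13 mV
G = 9000.0 mV / 49.13 mV
G = 183.19

183.19


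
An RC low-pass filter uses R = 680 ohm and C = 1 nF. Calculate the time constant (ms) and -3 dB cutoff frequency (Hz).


Time constant: tau = R * C.
tau = 680 * 1.00e-09 = 6.8e-07 s
tau = 0.0007 ms
Cutoff frequency: fc = 1 / (2*pi*R*C).
fc = 1 / (2*pi*6.8e-07) = 234051.39 Hz

tau = 0.0007 ms, fc = 234051.39 Hz


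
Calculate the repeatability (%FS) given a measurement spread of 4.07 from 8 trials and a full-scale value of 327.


Repeatability = (spread / full scale) * 100%.
R = (4.07 / 327) * 100
R = 1.245 %FS

1.245 %FS


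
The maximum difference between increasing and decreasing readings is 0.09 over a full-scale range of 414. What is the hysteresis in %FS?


Hysteresis = (max difference / full scale) * 100%.
H = (0.09 / 414) * 100
H = 0.022 %FS

0.022 %FS


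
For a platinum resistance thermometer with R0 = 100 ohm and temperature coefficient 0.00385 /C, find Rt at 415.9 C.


The RTD equation: Rt = R0 * (1 + alpha * T).
Rt = 100 * (1 + 0.00385 * 415.9)
Rt = 100 * (1 + 1.601215)
Rt = 100 * 2.601215
Rt = 260.121 ohm

260.121 ohm


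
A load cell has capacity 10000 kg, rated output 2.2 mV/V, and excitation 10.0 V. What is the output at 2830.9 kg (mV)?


Vout = rated_output * Vex * (load / capacity).
Vout = 2.2 * 10.0 * (2830.9 / 10000)
Vout = 2.2 * 10.0 * 0.28309
Vout = 6.228 mV

6.228 mV


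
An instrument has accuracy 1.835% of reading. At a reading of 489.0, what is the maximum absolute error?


Absolute error = (accuracy% / 100) * reading.
Error = (1.835 / 100) * 489.0
Error = 0.01835 * 489.0
Error = 8.9731

8.9731


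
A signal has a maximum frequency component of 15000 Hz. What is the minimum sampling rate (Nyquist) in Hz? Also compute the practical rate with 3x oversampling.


By Nyquist theorem, fs_min = 2 * fmax.
fs_min = 2 * 15000 = 30000 Hz
Practical rate = 3 * fs_min = 3 * 30000 = 90000 Hz

fs_min = 30000 Hz, fs_practical = 90000 Hz


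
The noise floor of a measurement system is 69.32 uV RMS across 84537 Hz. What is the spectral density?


Noise spectral density = Vrms / sqrt(BW).
NSD = 69.32 / sqrt(84537)
NSD = 69.32 / 290.7525
NSD = 0.2384 uV/sqrt(Hz)

0.2384 uV/sqrt(Hz)


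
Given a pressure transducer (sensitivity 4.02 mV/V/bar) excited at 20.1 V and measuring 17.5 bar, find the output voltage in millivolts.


Output = sensitivity * Vex * P.
Vout = 4.02 * 20.1 * 17.5
Vout = 80.802 * 17.5
Vout = 1414.03 mV

1414.03 mV


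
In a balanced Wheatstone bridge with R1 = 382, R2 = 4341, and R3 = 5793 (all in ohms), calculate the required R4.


At balance: R1*R4 = R2*R3, so R4 = R2*R3/R1.
R4 = 4341 * 5793 / 382
R4 = 25147413 / 382
R4 = 65830.92 ohm

65830.92 ohm


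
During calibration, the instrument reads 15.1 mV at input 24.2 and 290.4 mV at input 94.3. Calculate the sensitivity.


Sensitivity = (y2 - y1) / (x2 - x1).
S = (290.4 - 15.1) / (94.3 - 24.2)
S = 275.3 / 70.1
S = 3.9272 mV/unit

3.9272 mV/unit


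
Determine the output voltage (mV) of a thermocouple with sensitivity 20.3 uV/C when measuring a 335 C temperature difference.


The thermocouple output V = sensitivity * dT.
V = 20.3 uV/C * 335 C
V = 6800.5 uV
V = 6.801 mV

6.801 mV


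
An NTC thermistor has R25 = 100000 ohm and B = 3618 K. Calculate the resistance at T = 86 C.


NTC thermistor equation: Rt = R25 * exp(B * (1/T - 1/T25)).
T in Kelvin: 359.15 K, T25 = 298.15 K
1/T - 1/T25 = 1/359.15 - 1/298.15 = -0.00056966
B * (1/T - 1/T25) = 3618 * -0.00056966 = -2.061
Rt = 100000 * exp(-2.061) = 12732.1 ohm

12732.1 ohm


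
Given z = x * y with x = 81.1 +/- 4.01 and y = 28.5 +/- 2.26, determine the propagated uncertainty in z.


For a product z = x*y, the relative uncertainty is:
uz/z = sqrt((ux/x)^2 + (uy/y)^2)
Relative uncertainties: ux/x = 4.01/81.1 = 0.049445
uy/y = 2.26/28.5 = 0.079298
z = 81.1 * 28.5 = 2311.3
uz = 2311.3 * sqrt(0.049445^2 + 0.079298^2) = 215.997

215.997


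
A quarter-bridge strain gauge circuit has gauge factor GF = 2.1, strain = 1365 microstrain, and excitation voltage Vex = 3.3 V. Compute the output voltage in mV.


Quarter bridge output: Vout = (GF * epsilon * Vex) / 4.
Vout = (2.1 * 1365e-6 * 3.3) / 4
Vout = 0.00945945 / 4 V
Vout = 0.00236486 V = 2.3649 mV

2.3649 mV


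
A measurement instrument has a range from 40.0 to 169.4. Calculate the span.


Span = upper range - lower range.
Span = 169.4 - (40.0)
Span = 129.4

129.4


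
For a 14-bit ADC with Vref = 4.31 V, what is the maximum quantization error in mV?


The maximum quantization error is +/- LSB/2.
LSB = Vref / 2^n = 4.31 / 16384 = 0.00026306 V
Max error = LSB / 2 = 0.00026306 / 2 = 0.00013153 V
Max error = 0.1315 mV

0.1315 mV


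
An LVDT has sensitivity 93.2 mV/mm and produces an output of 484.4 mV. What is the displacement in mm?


Displacement = Vout / sensitivity.
d = 484.4 / 93.2
d = 5.197 mm

5.197 mm


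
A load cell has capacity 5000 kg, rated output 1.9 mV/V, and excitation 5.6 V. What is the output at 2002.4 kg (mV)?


Vout = rated_output * Vex * (load / capacity).
Vout = 1.9 * 5.6 * (2002.4 / 5000)
Vout = 1.9 * 5.6 * 0.40048
Vout = 4.261 mV

4.261 mV


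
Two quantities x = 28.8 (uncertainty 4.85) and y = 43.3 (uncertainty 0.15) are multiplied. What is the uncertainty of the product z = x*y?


For a product z = x*y, the relative uncertainty is:
uz/z = sqrt((ux/x)^2 + (uy/y)^2)
Relative uncertainties: ux/x = 4.85/28.8 = 0.168403
uy/y = 0.15/43.3 = 0.003464
z = 28.8 * 43.3 = 1247.0
uz = 1247.0 * sqrt(0.168403^2 + 0.003464^2) = 210.049

210.049


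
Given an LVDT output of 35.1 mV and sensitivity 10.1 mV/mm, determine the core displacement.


Displacement = Vout / sensitivity.
d = 35.1 / 10.1
d = 3.475 mm

3.475 mm


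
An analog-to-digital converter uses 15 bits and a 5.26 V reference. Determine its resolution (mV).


The resolution (LSB) of an ADC is Vref / 2^n.
LSB = 5.26 / 2^15
LSB = 5.26 / 32768
LSB = 0.00016052 V = 0.16052246 mV

0.16052246 mV


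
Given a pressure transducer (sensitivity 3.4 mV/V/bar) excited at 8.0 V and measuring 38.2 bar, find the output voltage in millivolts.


Output = sensitivity * Vex * P.
Vout = 3.4 * 8.0 * 38.2
Vout = 27.2 * 38.2
Vout = 1039.04 mV

1039.04 mV


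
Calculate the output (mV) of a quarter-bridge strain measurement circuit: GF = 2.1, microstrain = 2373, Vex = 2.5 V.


Quarter bridge output: Vout = (GF * epsilon * Vex) / 4.
Vout = (2.1 * 2373e-6 * 2.5) / 4
Vout = 0.01245825 / 4 V
Vout = 0.00311456 V = 3.1146 mV

3.1146 mV


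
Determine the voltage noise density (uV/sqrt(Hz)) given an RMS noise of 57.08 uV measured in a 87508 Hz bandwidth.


Noise spectral density = Vrms / sqrt(BW).
NSD = 57.08 / sqrt(87508)
NSD = 57.08 / 295.8175
NSD = 0.193 uV/sqrt(Hz)

0.193 uV/sqrt(Hz)


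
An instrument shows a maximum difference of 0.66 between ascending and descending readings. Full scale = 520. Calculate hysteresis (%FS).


Hysteresis = (max difference / full scale) * 100%.
H = (0.66 / 520) * 100
H = 0.127 %FS

0.127 %FS


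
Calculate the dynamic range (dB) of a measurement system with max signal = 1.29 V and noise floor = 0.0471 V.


Dynamic range = 20 * log10(Vmax / Vnoise).
DR = 20 * log10(1.29 / 0.0471)
DR = 20 * log10(27.39)
DR = 28.75 dB

28.75 dB


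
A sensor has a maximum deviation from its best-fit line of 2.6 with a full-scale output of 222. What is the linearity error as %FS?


Linearity error = (max deviation / full scale) * 100%.
Linearity = (2.6 / 222) * 100
Linearity = 1.171 %FS

1.171 %FS
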